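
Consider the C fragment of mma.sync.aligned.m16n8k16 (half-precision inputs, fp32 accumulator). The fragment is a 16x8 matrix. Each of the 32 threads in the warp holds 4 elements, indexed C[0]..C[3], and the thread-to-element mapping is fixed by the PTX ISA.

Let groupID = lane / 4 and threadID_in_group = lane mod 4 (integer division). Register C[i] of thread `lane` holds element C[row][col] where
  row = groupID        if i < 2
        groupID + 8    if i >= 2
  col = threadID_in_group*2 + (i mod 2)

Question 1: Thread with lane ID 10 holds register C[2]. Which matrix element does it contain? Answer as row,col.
10: gid=2,tid=2
[2] (2+8,2*2+0) = (10,4)

10,4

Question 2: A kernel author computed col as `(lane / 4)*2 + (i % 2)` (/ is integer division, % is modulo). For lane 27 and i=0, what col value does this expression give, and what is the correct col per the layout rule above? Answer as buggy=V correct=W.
`(lane / 4)*2 + (i % 2)`[27,0]→12
lane 27→27/4=6, 27 mod 4=3
i=0  r:6+0→6  c:2·3+0→6
col: 12 vs 6

buggy=12 correct=6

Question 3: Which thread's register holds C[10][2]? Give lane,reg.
9,2

r:10=>grp=2,rB=1  c:2=>tig=1,lo=0
L=2*4+1=9  i=1*2+0=2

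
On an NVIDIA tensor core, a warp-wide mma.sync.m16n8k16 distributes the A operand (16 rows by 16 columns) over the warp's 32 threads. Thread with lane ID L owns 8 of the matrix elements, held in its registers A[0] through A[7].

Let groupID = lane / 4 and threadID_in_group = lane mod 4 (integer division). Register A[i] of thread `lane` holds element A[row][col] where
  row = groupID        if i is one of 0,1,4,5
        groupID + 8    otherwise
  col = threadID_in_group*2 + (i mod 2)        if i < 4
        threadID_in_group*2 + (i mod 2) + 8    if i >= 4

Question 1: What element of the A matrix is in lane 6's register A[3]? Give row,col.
lane 6: gr=1 (6/4), th=2 (6%4)
i=3: r=1+8=9, c=2*2+1+0=5

9,5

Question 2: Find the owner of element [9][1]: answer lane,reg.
r:9=>grp=1,rB=1  c:1=>cB=0,tig=0,lo=1
L=1*4+0=4  i=0*4+1*2+1=3

4,3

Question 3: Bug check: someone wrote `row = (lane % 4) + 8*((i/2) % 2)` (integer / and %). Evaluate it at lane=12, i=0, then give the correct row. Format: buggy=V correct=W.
buggy=0 correct=3

`(lane % 4) + 8*((i/2) % 2)`[12,0]⇒0
lane 12: gr=3 (12/4), th=0 (12%4)
i=0: r=3+0=3, c=0*2+0+0=0
row: 0 vs 3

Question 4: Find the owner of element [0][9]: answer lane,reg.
r=0⇒gr=0,Rb=0  c=9⇒Cb=1,th=0,odd=1
L=0*4+0=0  i=1*4+0*2+1=5

0,5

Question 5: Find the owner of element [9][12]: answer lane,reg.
6,6

r=9->g=1,rb=1  c=12->cb=1,t=2,b0=0
L=1*4+2=6  i=1*4+1*2+0=6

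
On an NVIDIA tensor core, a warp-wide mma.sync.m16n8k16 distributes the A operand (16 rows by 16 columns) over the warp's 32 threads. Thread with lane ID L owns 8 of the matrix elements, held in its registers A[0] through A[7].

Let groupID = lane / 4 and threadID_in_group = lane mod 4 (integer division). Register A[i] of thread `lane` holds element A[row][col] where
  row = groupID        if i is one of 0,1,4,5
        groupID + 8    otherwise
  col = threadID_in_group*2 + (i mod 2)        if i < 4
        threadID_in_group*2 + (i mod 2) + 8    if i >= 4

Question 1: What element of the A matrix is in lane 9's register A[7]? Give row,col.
10,11

L=9=>grp=9>>2=2, tig=9&3=1
[7]=>row 2+8=10  col 1·2+1+8=11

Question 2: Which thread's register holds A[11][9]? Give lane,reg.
12,7

r=11⇒gr=3,Rb=1  c=9⇒Cb=1,th=0,odd=1
L=3*4+0=12  i=1*4+1*2+1=7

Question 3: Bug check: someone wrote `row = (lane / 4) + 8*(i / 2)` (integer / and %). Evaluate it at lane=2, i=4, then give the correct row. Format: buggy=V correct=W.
`(lane / 4) + 8*(i / 2)`[2,4]⇒16
lane 2⇒2/4=0, 2 mod 4=2
i=4  r:0+0⇒0  c:2·2+0+8⇒12
row: 16 vs 0

buggy=16 correct=0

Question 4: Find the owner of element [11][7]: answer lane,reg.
15,3

r=11⇒gr=3,Rb=1  c=7⇒Cb=0,th=3,odd=1
L=3*4+3=15  i=0*4+1*2+1=3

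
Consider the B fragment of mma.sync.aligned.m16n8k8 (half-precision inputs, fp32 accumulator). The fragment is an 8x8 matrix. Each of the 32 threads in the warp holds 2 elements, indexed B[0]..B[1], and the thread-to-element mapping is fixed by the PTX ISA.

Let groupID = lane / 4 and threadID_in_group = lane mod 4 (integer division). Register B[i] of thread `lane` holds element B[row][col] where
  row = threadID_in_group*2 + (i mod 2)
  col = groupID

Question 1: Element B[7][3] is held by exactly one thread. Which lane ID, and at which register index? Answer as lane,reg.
c=3→G=3  r=7→T=3,p=1
L=3*4+3=15  i=1=1

15,1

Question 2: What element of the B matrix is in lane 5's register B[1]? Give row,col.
3,1

lane 5->5/4=1, 5 mod 4=1
i=1  r:2·1+1->3  c:1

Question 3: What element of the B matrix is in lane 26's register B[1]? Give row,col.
26: grp=6,tig=2
[1] (2*2+1,6) = (5,6)

5,6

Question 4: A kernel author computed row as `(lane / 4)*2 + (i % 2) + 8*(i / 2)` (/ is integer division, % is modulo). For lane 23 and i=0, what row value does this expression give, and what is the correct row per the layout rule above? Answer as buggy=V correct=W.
`(lane / 4)*2 + (i % 2) + 8*(i / 2)`[23,0]->10
23: gid=5,tid=3
[0] (3*2+0,5) = (6,5)
row: 10 vs 6

buggy=10 correct=6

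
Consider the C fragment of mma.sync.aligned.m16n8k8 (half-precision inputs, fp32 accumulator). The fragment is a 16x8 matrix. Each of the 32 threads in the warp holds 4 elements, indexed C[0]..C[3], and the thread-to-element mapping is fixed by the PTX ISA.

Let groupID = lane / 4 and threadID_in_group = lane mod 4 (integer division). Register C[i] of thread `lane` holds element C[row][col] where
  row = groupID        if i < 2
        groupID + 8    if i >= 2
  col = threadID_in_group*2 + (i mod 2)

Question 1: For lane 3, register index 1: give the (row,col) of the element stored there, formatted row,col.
lane 3: g=0 (3/4), t=3 (3%4)
i=1: r=0+0=0, c=3*2+1=7

0,7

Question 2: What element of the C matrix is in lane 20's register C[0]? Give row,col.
20: G=5,T=0
[0] (5+0,0*2+0) = (5,0)

5,0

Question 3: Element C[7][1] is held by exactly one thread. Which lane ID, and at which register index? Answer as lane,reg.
28,1

r=7->g=7,rb=0  c=1->t=0,b0=1
L=7*4+0=28  i=0*2+1=1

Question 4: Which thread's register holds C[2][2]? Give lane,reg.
r=2→G=2,rhi=0  c=2→T=1,p=0
L=2*4+1=9  i=0*2+0=0

9,0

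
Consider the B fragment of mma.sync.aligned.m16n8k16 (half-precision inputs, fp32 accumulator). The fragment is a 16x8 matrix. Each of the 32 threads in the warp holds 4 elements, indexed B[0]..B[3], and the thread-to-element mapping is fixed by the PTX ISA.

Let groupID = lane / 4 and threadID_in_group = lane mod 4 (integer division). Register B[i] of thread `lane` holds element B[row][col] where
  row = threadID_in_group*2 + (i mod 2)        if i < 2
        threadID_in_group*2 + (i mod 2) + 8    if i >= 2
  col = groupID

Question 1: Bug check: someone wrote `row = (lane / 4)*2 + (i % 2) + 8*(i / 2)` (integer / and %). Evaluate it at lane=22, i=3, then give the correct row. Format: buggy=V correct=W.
`(lane / 4)*2 + (i % 2) + 8*(i / 2)`[22,3]->19
L=22->gid=22>>2=5, tid=22&3=2
[3]->row 2·2+1+8=13  col gid=5
row: 19 vs 13

buggy=19 correct=13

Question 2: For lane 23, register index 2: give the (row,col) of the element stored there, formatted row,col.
14,5

lane 23=>23/4=5, 23 mod 4=3
i=2  r:2·3+0+8=>14  c:5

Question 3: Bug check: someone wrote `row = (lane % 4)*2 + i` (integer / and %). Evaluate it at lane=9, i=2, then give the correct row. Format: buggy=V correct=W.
`(lane % 4)*2 + i`[9,2]=>4
9: grp=2,tig=1
[2] (1*2+0+8,2) = (10,2)
row: 4 vs 10

buggy=4 correct=10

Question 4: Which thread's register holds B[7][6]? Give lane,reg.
27,1

c=6→G=6  r=7→rhi=0,T=3,p=1
L=6*4+3=27  i=0*2+1=1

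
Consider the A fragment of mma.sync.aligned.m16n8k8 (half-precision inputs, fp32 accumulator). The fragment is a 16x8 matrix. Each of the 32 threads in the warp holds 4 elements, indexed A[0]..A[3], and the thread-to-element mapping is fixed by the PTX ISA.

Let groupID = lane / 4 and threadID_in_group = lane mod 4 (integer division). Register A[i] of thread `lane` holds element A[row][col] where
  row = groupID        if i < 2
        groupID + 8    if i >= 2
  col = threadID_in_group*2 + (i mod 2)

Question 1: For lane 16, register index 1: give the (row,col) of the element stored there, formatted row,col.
4,1

16: gr=4,th=0
[1] (4+0,0*2+1) = (4,1)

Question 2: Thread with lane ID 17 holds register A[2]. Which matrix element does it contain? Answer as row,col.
lane 17=>17/4=4, 17 mod 4=1
i=2  r:4+8=>12  c:2·1+0=>2

12,2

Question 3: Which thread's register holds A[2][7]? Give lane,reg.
11,1

r:2=>grp=2,rB=0  c:7=>tig=3,lo=1
L=2*4+3=11  i=0*2+1=1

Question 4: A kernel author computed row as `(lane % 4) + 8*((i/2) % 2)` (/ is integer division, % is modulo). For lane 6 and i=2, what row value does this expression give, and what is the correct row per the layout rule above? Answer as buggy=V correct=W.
`(lane % 4) + 8*((i/2) % 2)`[6,2]->10
lane 6: g=1 (6/4), t=2 (6%4)
i=2: r=1+8=9, c=2*2+0=4
row: 10 vs 9

buggy=10 correct=9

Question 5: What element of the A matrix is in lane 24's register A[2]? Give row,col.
14,0

lane 24=>24/4=6, 24 mod 4=0
i=2  r:6+8=>14  c:2·0+0=>0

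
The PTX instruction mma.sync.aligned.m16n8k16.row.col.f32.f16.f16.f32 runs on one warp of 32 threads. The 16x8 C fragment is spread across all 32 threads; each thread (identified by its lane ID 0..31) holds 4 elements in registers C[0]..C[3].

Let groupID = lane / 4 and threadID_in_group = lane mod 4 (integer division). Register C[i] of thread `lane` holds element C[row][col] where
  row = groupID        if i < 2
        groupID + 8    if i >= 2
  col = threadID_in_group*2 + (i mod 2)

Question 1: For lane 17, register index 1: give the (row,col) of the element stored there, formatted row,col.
lane 17: g=4 (17/4), t=1 (17%4)
i=1: r=4+0=4, c=1*2+1=3

4,3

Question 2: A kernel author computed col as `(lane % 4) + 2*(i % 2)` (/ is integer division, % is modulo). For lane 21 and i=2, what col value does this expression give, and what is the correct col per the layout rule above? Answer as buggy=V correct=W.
buggy=1 correct=2

`(lane % 4) + 2*(i % 2)`[21,2]->1
lane 21->21/4=5, 21 mod 4=1
i=2  r:5+8->13  c:2·1+0->2
col: 1 vs 2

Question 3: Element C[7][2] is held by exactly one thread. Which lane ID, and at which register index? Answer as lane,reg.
r=7⇒gr=7,Rb=0  c=2⇒th=1,odd=0
L=7*4+1=29  i=0*2+0=0

29,0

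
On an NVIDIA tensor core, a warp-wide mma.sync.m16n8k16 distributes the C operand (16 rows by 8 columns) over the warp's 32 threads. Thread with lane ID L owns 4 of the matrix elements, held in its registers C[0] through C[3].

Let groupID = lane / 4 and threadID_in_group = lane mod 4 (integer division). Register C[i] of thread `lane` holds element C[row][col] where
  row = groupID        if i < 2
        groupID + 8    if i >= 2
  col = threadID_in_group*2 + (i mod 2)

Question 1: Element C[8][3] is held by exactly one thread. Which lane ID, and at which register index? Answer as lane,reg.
r=8⇒gr=0,Rb=1  c=3⇒th=1,odd=1
L=0*4+1=1  i=1*2+1=3

1,3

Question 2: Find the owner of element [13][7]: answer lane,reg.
r=13→G=5,rhi=1  c=7→T=3,p=1
L=5*4+3=23  i=1*2+1=3

23,3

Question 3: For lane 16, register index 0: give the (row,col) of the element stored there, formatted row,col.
lane 16→16/4=4, 16 mod 4=0
i=0  r:4+0→4  c:2·0+0→0

4,0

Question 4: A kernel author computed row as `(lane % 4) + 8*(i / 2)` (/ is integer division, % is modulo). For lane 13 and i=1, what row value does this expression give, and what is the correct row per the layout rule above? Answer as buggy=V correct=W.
`(lane % 4) + 8*(i / 2)`[13,1]→1
lane 13: G=3 (13/4), T=1 (13%4)
i=1: r=3+0=3, c=1*2+1=3
row: 1 vs 3

buggy=1 correct=3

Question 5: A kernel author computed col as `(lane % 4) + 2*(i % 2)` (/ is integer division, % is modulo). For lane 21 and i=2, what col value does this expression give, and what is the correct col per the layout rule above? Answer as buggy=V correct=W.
`(lane % 4) + 2*(i % 2)`[21,2]->1
lane 21->21/4=5, 21 mod 4=1
i=2  r:5+8->13  c:2·1+0->2
col: 1 vs 2

buggy=1 correct=2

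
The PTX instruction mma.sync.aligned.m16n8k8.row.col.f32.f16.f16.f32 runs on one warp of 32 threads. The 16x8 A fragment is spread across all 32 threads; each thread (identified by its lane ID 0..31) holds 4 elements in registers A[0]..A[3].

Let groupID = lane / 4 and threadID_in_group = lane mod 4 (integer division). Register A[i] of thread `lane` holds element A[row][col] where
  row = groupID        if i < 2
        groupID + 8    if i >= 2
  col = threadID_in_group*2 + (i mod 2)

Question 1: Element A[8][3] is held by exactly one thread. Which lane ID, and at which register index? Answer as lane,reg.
1,3

r: 8->gid=0,r8=1  c: 3->tid=1,i&1=1
L=0*4+1=1  i=1*2+1=3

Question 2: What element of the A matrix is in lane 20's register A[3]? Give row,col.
13,1

20: G=5,T=0
[3] (5+8,0*2+1) = (13,1)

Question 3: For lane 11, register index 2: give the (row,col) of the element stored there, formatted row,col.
10,6

lane 11: grp=2 (11/4), tig=3 (11%4)
i=2: r=2+8=10, c=3*2+0=6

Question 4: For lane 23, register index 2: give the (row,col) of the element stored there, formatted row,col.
lane 23=>23/4=5, 23 mod 4=3
i=2  r:5+8=>13  c:2·3+0=>6

13,6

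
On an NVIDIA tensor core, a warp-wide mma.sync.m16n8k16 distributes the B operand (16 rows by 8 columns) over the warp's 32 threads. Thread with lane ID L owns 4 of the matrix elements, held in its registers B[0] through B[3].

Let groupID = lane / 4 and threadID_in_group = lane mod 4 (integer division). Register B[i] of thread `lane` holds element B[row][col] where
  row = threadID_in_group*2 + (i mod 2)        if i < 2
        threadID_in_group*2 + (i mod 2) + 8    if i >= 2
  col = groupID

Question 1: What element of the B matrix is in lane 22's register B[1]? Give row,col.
L=22⇒gr=22>>2=5, th=22&3=2
[1]⇒row 2·2+1+0=5  col gr=5

5,5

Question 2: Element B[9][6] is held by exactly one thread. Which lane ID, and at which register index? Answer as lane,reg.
c:6=>grp=6  r:9=>rB=1,tig=0,lo=1
L=6*4+0=24  i=1*2+1=3

24,3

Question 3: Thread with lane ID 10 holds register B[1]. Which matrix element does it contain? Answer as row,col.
10: G=2,T=2
[1] (2*2+1+0,2) = (5,2)

5,2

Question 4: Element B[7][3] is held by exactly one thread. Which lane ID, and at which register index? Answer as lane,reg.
c=3→G=3  r=7→rhi=0,T=3,p=1
L=3*4+3=15  i=0*2+1=1

15,1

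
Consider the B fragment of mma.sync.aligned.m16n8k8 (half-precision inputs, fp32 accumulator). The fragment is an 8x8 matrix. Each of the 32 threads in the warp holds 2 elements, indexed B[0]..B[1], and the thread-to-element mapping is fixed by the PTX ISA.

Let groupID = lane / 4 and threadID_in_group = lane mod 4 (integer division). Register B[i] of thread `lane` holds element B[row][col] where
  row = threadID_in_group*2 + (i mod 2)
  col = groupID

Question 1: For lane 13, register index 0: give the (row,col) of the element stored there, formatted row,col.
2,3

lane 13=>13/4=3, 13 mod 4=1
i=0  r:2·1+0=>2  c:3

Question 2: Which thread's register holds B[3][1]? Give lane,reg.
5,1

c=1->g=1  r=3->t=1,b0=1
L=1*4+1=5  i=1=1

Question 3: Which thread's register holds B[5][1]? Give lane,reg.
6,1

c:1=>grp=1  r:5=>tig=2,lo=1
L=1*4+2=6  i=1=1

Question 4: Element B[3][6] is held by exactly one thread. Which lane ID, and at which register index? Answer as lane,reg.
25,1

c:6=>grp=6  r:3=>tig=1,lo=1
L=6*4+1=25  i=1=1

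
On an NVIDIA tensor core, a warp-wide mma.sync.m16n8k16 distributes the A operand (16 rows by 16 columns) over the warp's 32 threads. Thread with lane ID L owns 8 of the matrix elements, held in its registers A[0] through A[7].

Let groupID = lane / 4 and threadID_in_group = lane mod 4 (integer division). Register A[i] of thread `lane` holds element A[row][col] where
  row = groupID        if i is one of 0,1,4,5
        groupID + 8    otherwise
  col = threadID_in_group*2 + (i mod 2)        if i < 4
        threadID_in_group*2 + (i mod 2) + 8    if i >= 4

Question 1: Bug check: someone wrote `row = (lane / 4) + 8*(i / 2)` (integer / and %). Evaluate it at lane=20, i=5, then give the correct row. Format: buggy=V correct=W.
buggy=21 correct=5

`(lane / 4) + 8*(i / 2)`[20,5]⇒21
20: gr=5,th=0
[5] (5+0,0*2+1+8) = (5,9)
row: 21 vs 5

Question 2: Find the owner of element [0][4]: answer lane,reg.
2,0

r=0⇒gr=0,Rb=0  c=4⇒Cb=0,th=2,odd=0
L=0*4+2=2  i=0*4+0*2+0=0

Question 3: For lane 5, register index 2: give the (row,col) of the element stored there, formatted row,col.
9,2

lane 5: gid=1 (5/4), tid=1 (5%4)
i=2: r=1+8=9, c=1*2+0+0=2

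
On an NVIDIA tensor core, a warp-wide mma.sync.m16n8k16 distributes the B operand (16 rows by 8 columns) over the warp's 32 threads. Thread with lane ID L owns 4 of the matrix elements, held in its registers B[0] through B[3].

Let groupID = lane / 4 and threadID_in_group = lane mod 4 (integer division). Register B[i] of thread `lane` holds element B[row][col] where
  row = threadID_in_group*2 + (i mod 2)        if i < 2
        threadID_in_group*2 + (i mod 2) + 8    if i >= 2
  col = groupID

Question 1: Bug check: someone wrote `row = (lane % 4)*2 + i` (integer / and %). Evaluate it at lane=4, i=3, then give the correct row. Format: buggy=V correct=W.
buggy=3 correct=9

`(lane % 4)*2 + i`[4,3]->3
L=4->gid=4>>2=1, tid=4&3=0
[3]->row 0·2+1+8=9  col gid=1
row: 3 vs 9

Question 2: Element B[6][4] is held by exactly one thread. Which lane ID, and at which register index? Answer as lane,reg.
c: 4->gid=4  r: 6->r8=0,tid=3,i&1=0
L=4*4+3=19  i=0*2+0=0

19,0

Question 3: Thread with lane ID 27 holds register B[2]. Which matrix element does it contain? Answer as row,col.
27: grp=6,tig=3
[2] (3*2+0+8,6) = (14,6)

14,6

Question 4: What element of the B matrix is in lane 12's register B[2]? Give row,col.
12: g=3,t=0
[2] (0*2+0+8,3) = (8,3)

8,3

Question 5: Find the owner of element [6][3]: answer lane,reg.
c: 3->gid=3  r: 6->r8=0,tid=3,i&1=0
L=3*4+3=15  i=0*2+0=0

15,0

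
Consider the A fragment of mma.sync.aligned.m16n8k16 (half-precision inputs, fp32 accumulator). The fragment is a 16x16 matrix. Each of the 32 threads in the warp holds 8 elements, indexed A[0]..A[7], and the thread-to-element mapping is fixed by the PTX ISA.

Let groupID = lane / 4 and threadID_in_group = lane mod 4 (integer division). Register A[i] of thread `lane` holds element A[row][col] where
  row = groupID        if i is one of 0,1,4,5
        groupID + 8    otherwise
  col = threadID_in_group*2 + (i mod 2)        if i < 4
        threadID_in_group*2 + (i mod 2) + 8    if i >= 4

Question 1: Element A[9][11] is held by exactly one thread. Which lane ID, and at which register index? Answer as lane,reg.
r=9→G=1,rhi=1  c=11→chi=1,T=1,p=1
L=1*4+1=5  i=1*4+1*2+1=7

5,7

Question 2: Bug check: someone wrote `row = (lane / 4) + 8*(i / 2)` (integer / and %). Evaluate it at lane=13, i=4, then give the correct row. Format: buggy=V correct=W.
`(lane / 4) + 8*(i / 2)`[13,4]=>19
L=13=>grp=13>>2=3, tig=13&3=1
[4]=>row 3+0=3  col 1·2+0+8=10
row: 19 vs 3

buggy=19 correct=3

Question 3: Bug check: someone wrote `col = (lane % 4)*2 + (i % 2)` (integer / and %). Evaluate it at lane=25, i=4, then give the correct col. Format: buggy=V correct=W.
buggy=2 correct=10

`(lane % 4)*2 + (i % 2)`[25,4]->2
lane 25->25/4=6, 25 mod 4=1
i=4  r:6+0->6  c:2·1+0+8->10
col: 2 vs 10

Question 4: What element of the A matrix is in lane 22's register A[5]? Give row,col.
5,13

lane 22: gr=5 (22/4), th=2 (22%4)
i=5: r=5+0=5, c=2*2+1+8=13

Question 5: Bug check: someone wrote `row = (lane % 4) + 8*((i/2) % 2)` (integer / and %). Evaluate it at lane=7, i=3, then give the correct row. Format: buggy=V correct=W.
buggy=11 correct=9

`(lane % 4) + 8*((i/2) % 2)`[7,3]->11
L=7->gid=7>>2=1, tid=7&3=3
[3]->row 1+8=9  col 3·2+1+0=7
row: 11 vs 9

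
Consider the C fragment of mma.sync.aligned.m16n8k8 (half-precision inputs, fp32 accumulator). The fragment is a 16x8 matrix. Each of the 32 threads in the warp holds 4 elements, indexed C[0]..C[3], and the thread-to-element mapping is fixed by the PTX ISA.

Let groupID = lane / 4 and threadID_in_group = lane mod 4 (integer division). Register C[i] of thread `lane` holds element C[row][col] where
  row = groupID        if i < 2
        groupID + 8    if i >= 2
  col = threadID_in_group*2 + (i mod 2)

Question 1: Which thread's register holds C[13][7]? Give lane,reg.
23,3

r:13=>grp=5,rB=1  c:7=>tig=3,lo=1
L=5*4+3=23  i=1*2+1=3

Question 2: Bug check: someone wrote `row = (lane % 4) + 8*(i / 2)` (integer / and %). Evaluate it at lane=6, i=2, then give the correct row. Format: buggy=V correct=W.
`(lane % 4) + 8*(i / 2)`[6,2]⇒10
L=6⇒gr=6>>2=1, th=6&3=2
[2]⇒row 1+8=9  col 2·2+0=4
row: 10 vs 9

buggy=10 correct=9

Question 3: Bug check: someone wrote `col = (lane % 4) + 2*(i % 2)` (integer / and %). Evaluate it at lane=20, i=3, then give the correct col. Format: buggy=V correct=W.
buggy=2 correct=1

`(lane % 4) + 2*(i % 2)`[20,3]⇒2
20: gr=5,th=0
[3] (5+8,0*2+1) = (13,1)
col: 2 vs 1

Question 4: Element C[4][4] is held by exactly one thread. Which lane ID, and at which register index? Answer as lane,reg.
18,0

r: 4->gid=4,r8=0  c: 4->tid=2,i&1=0
L=4*4+2=18  i=0*2+0=0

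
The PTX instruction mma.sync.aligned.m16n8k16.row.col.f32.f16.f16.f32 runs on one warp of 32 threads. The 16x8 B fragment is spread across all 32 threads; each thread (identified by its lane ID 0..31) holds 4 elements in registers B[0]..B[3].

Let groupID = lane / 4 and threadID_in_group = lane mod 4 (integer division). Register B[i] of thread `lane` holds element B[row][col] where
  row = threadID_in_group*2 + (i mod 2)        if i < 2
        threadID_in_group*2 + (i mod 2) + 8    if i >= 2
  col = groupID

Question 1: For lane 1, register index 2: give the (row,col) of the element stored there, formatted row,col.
10,0

L=1→G=1>>2=0, T=1&3=1
[2]→row 1·2+0+8=10  col G=0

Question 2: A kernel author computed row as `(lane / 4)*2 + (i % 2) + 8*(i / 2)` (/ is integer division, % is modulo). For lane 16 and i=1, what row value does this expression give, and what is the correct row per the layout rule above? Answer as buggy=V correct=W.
buggy=9 correct=1

`(lane / 4)*2 + (i % 2) + 8*(i / 2)`[16,1]⇒9
16: gr=4,th=0
[1] (0*2+1+0,4) = (1,4)
row: 9 vs 1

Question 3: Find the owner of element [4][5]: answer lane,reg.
c: 5->gid=5  r: 4->r8=0,tid=2,i&1=0
L=5*4+2=22  i=0*2+0=0

22,0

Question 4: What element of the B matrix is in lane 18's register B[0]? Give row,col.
L=18=>grp=18>>2=4, tig=18&3=2
[0]=>row 2·2+0+0=4  col grp=4

4,4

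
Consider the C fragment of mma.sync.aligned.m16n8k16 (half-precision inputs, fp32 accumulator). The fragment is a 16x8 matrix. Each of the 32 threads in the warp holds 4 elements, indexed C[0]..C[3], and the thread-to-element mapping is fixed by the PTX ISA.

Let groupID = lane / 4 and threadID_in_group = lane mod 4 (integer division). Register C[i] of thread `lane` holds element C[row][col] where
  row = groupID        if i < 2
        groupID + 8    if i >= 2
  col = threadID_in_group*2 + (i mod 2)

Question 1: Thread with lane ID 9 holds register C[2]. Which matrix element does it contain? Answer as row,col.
lane 9: gr=2 (9/4), th=1 (9%4)
i=2: r=2+8=10, c=1*2+0=2

10,2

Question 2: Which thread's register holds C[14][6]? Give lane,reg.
27,2

r:14=>grp=6,rB=1  c:6=>tig=3,lo=0
L=6*4+3=27  i=1*2+0=2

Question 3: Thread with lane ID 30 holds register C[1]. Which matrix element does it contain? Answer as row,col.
lane 30->30/4=7, 30 mod 4=2
i=1  r:7+0->7  c:2·2+1->5

7,5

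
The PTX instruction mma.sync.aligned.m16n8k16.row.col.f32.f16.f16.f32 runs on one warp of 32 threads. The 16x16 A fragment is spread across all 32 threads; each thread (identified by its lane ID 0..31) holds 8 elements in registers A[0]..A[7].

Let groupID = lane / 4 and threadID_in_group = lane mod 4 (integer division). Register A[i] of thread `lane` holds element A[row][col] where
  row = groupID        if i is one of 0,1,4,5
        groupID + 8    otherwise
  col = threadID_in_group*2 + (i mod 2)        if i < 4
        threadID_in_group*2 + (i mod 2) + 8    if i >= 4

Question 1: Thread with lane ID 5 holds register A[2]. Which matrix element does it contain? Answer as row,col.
9,2

L=5⇒gr=5>>2=1, th=5&3=1
[2]⇒row 1+8=9  col 1·2+0+0=2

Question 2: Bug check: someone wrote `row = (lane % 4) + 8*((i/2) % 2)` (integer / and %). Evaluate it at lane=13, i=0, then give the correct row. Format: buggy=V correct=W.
buggy=1 correct=3

`(lane % 4) + 8*((i/2) % 2)`[13,0]→1
lane 13→13/4=3, 13 mod 4=1
i=0  r:3+0→3  c:2·1+0+0→2
row: 1 vs 3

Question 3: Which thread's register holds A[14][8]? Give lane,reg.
r=14->g=6,rb=1  c=8->cb=1,t=0,b0=0
L=6*4+0=24  i=1*4+1*2+0=6

24,6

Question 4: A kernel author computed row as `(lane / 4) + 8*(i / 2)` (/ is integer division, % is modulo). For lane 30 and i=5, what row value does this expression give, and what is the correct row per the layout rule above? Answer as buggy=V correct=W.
`(lane / 4) + 8*(i / 2)`[30,5]=>23
L=30=>grp=30>>2=7, tig=30&3=2
[5]=>row 7+0=7  col 2·2+1+8=13
row: 23 vs 7

buggy=23 correct=7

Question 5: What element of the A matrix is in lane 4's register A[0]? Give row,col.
1,0

L=4=>grp=4>>2=1, tig=4&3=0
[0]=>row 1+0=1  col 0·2+0+0=0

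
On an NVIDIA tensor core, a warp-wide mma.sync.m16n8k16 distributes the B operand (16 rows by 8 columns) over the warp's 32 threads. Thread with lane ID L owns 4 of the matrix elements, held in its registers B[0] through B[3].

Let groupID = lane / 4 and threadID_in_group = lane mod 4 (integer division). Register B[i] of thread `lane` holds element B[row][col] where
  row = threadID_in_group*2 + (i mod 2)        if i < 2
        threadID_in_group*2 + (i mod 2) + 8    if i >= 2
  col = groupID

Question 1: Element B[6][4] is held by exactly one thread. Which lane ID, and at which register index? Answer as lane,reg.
19,0

c: 4->gid=4  r: 6->r8=0,tid=3,i&1=0
L=4*4+3=19  i=0*2+0=0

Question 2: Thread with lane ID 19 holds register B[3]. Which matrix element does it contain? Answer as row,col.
L=19->gid=19>>2=4, tid=19&3=3
[3]->row 3·2+1+8=15  col gid=4

15,4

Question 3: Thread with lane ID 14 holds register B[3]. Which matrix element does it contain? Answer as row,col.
13,3

14: G=3,T=2
[3] (2*2+1+8,3) = (13,3)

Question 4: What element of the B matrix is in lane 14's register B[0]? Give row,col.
4,3

lane 14->14/4=3, 14 mod 4=2
i=0  r:2·2+0+0->4  c:3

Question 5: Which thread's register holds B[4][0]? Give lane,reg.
c=0→G=0  r=4→rhi=0,T=2,p=0
L=0*4+2=2  i=0*2+0=0

2,0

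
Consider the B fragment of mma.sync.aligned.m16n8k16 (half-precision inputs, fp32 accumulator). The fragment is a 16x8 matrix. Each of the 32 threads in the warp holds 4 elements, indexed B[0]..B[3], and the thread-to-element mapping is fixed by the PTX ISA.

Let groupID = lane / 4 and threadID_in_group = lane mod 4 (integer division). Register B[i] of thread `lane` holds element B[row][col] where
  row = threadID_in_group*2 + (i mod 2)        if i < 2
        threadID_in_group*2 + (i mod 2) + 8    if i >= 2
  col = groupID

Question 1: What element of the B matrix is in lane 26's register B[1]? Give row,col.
lane 26→26/4=6, 26 mod 4=2
i=1  r:2·2+1+0→5  c:6

5,6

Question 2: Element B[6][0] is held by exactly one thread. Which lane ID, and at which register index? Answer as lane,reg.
3,0

c: 0->gid=0  r: 6->r8=0,tid=3,i&1=0
L=0*4+3=3  i=0*2+0=0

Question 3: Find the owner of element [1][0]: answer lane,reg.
0,1

c:0=>grp=0  r:1=>rB=0,tig=0,lo=1
L=0*4+0=0  i=0*2+1=1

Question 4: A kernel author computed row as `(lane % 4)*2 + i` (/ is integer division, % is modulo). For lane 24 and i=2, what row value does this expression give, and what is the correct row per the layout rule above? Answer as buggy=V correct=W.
`(lane % 4)*2 + i`[24,2]->2
lane 24: g=6 (24/4), t=0 (24%4)
i=2: r=0*2+0+8=8, c=g=6
row: 2 vs 8

buggy=2 correct=8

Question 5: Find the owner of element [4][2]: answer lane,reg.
10,0

c=2→G=2  r=4→rhi=0,T=2,p=0
L=2*4+2=10  i=0*2+0=0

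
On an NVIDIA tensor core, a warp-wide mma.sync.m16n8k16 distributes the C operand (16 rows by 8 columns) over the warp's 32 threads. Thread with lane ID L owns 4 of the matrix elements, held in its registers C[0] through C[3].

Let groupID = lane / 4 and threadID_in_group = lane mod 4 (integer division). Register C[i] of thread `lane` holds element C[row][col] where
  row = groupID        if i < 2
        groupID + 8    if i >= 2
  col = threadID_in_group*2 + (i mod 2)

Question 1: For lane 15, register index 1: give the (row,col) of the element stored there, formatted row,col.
3,7

lane 15=>15/4=3, 15 mod 4=3
i=1  r:3+0=>3  c:2·3+1=>7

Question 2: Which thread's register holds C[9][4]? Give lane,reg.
6,2

r: 9->gid=1,r8=1  c: 4->tid=2,i&1=0
L=1*4+2=6  i=1*2+0=2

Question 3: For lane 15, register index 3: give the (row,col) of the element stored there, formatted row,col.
lane 15=>15/4=3, 15 mod 4=3
i=3  r:3+8=>11  c:2·3+1=>7

11,7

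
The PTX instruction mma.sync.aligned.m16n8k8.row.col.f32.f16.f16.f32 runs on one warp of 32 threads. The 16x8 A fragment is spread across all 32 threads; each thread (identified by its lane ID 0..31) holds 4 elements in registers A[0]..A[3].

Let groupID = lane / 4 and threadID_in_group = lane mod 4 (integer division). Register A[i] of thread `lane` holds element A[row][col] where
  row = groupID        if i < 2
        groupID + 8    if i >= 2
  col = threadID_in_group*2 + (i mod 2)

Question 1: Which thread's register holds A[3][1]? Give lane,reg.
r=3⇒gr=3,Rb=0  c=1⇒th=0,odd=1
L=3*4+0=12  i=0*2+1=1

12,1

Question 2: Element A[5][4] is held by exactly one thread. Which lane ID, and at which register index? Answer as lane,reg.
22,0

r=5->g=5,rb=0  c=4->t=2,b0=0
L=5*4+2=22  i=0*2+0=0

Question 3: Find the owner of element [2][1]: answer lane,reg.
r: 2->gid=2,r8=0  c: 1->tid=0,i&1=1
L=2*4+0=8  i=0*2+1=1

8,1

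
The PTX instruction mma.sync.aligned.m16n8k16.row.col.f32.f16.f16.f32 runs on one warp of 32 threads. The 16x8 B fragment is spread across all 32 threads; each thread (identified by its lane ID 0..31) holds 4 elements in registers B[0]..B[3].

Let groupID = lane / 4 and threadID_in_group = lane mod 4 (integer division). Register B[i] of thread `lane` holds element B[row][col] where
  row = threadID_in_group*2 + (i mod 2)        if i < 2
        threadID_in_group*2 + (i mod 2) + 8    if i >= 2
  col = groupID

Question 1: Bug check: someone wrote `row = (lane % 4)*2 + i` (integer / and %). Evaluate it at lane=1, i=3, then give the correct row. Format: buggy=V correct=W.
buggy=5 correct=11

`(lane % 4)*2 + i`[1,3]->5
L=1->g=1>>2=0, t=1&3=1
[3]->row 1·2+1+8=11  col g=0
row: 5 vs 11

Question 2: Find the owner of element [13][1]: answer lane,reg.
6,3

c=1->g=1  r=13->rb=1,t=2,b0=1
L=1*4+2=6  i=1*2+1=3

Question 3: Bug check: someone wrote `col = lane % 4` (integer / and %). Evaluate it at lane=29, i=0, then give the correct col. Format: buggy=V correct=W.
`lane % 4`[29,0]⇒1
lane 29⇒29/4=7, 29 mod 4=1
i=0  r:2·1+0+0⇒2  c:7
col: 1 vs 7

buggy=1 correct=7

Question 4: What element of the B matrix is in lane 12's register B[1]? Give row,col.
1,3

12: gid=3,tid=0
[1] (0*2+1+0,3) = (1,3)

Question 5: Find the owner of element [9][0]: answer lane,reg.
c: 0->gid=0  r: 9->r8=1,tid=0,i&1=1
L=0*4+0=0  i=1*2+1=3

0,3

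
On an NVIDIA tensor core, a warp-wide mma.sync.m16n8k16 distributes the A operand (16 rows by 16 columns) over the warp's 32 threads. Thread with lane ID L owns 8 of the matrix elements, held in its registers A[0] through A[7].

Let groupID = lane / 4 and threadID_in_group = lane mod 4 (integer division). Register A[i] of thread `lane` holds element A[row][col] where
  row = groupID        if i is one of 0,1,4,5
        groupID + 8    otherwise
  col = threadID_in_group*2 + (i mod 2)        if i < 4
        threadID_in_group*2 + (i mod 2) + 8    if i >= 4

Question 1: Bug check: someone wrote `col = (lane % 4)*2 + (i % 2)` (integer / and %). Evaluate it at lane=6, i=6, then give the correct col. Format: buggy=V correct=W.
buggy=4 correct=12

`(lane % 4)*2 + (i % 2)`[6,6]=>4
lane 6: grp=1 (6/4), tig=2 (6%4)
i=6: r=1+8=9, c=2*2+0+8=12
col: 4 vs 12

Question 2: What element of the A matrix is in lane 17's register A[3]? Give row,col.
12,3

L=17=>grp=17>>2=4, tig=17&3=1
[3]=>row 4+8=12  col 1·2+1+0=3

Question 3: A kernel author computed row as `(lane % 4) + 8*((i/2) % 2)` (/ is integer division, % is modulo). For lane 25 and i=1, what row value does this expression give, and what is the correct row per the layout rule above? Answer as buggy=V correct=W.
buggy=1 correct=6

`(lane % 4) + 8*((i/2) % 2)`[25,1]=>1
L=25=>grp=25>>2=6, tig=25&3=1
[1]=>row 6+0=6  col 1·2+1+0=3
row: 1 vs 6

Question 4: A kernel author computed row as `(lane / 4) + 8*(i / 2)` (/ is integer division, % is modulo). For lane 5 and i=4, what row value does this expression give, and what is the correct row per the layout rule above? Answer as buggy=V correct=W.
`(lane / 4) + 8*(i / 2)`[5,4]=>17
lane 5=>5/4=1, 5 mod 4=1
i=4  r:1+0=>1  c:2·1+0+8=>10
row: 17 vs 1

buggy=17 correct=1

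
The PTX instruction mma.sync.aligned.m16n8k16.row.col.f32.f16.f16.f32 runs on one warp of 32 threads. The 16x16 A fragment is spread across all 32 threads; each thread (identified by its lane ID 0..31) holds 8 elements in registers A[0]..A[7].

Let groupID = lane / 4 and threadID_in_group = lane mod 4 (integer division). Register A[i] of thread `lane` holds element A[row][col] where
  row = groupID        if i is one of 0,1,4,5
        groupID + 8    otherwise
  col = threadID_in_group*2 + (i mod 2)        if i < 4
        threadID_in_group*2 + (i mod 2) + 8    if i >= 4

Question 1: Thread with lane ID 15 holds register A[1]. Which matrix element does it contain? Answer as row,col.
3,7

lane 15=>15/4=3, 15 mod 4=3
i=1  r:3+0=>3  c:2·3+1+0=>7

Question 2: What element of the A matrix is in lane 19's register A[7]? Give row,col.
12,15

L=19→G=19>>2=4, T=19&3=3
[7]→row 4+8=12  col 3·2+1+8=15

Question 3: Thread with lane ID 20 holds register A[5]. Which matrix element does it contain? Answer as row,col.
L=20⇒gr=20>>2=5, th=20&3=0
[5]⇒row 5+0=5  col 0·2+1+8=9

5,9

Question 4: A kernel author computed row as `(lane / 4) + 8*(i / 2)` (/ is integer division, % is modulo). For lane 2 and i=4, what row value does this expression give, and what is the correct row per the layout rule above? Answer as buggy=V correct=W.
buggy=16 correct=0

`(lane / 4) + 8*(i / 2)`[2,4]→16
lane 2→2/4=0, 2 mod 4=2
i=4  r:0+0→0  c:2·2+0+8→12
row: 16 vs 0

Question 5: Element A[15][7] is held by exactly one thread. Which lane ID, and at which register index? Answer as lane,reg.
r=15→G=7,rhi=1  c=7→chi=0,T=3,p=1
L=7*4+3=31  i=0*4+1*2+1=3

31,3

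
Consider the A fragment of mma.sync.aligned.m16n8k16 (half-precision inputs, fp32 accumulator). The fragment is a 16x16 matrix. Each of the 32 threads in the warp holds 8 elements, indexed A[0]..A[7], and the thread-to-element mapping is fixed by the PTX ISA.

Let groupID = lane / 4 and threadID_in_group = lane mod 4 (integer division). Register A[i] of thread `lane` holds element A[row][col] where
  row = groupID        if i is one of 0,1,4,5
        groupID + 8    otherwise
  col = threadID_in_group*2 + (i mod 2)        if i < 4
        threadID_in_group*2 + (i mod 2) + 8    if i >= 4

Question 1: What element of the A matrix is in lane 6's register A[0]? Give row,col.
1,4

6: grp=1,tig=2
[0] (1+0,2*2+0+0) = (1,4)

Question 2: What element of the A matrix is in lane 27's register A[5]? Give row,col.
L=27->gid=27>>2=6, tid=27&3=3
[5]->row 6+0=6  col 3·2+1+8=15

6,15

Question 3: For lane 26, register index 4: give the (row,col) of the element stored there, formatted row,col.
6,12

lane 26->26/4=6, 26 mod 4=2
i=4  r:6+0->6  c:2·2+0+8->12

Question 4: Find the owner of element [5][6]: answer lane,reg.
r: 5->gid=5,r8=0  c: 6->c8=0,tid=3,i&1=0
L=5*4+3=23  i=0*4+0*2+0=0

23,0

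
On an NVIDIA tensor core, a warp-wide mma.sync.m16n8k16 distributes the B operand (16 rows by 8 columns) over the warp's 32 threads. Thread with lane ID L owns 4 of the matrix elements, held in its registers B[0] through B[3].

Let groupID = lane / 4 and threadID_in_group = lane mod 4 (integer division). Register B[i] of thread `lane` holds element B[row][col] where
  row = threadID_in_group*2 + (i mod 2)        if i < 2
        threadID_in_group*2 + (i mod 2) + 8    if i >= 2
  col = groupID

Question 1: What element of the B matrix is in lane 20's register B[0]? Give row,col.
0,5

lane 20: g=5 (20/4), t=0 (20%4)
i=0: r=0*2+0+0=0, c=g=5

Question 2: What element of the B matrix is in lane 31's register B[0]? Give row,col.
L=31=>grp=31>>2=7, tig=31&3=3
[0]=>row 3·2+0+0=6  col grp=7

6,7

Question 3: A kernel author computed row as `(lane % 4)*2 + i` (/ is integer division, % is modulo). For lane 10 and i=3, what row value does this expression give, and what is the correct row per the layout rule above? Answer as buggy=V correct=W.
`(lane % 4)*2 + i`[10,3]→7
lane 10→10/4=2, 10 mod 4=2
i=3  r:2·2+1+8→13  c:2
row: 7 vs 13

buggy=7 correct=13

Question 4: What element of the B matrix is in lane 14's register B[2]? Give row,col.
L=14->gid=14>>2=3, tid=14&3=2
[2]->row 2·2+0+8=12  col gid=3

12,3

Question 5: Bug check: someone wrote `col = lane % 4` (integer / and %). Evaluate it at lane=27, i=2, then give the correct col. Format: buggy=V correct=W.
`lane % 4`[27,2]->3
27: g=6,t=3
[2] (3*2+0+8,6) = (14,6)
col: 3 vs 6

buggy=3 correct=6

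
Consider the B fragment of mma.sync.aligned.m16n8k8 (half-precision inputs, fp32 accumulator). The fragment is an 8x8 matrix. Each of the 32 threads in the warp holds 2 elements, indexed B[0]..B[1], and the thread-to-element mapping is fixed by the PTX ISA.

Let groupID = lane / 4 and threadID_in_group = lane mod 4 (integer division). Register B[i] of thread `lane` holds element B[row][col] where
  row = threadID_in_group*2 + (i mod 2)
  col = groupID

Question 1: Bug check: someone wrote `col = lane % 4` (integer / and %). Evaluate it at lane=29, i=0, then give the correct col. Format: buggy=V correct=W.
buggy=1 correct=7

`lane % 4`[29,0]->1
29: g=7,t=1
[0] (1*2+0,7) = (2,7)
col: 1 vs 7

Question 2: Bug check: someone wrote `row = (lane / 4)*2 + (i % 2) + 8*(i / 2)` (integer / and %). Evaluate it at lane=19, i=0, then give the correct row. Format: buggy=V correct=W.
buggy=8 correct=6

`(lane / 4)*2 + (i % 2) + 8*(i / 2)`[19,0]→8
lane 19: G=4 (19/4), T=3 (19%4)
i=0: r=3*2+0=6, c=G=4
row: 8 vs 6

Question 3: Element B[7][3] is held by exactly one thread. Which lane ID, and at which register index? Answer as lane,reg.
15,1

c=3→G=3  r=7→T=3,p=1
L=3*4+3=15  i=1=1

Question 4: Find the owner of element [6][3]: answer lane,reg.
15,0

c:3=>grp=3  r:6=>tig=3,lo=0
L=3*4+3=15  i=0=0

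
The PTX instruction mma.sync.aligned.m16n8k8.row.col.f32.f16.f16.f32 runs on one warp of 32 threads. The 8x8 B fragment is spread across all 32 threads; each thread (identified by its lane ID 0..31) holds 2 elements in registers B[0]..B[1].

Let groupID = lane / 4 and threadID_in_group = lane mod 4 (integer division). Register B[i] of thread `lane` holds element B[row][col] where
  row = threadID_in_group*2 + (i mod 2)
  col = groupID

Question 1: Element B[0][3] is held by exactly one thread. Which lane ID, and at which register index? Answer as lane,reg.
12,0

c: 3->gid=3  r: 0->tid=0,i&1=0
L=3*4+0=12  i=0=0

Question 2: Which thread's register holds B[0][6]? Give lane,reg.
24,0

c=6⇒gr=6  r=0⇒th=0,odd=0
L=6*4+0=24  i=0=0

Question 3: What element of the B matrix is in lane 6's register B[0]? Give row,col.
4,1

L=6→G=6>>2=1, T=6&3=2
[0]→row 2·2+0=4  col G=1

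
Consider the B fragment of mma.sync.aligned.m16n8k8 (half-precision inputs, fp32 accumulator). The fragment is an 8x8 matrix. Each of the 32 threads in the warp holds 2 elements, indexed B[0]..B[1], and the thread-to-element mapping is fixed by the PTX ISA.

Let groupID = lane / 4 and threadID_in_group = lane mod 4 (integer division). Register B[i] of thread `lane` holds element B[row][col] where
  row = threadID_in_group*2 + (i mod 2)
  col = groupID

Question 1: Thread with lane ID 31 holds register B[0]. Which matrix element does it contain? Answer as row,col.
31: gr=7,th=3
[0] (3*2+0,7) = (6,7)

6,7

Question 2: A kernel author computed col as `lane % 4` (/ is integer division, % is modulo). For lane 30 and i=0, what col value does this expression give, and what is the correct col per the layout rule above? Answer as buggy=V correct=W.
buggy=2 correct=7

`lane % 4`[30,0]→2
lane 30→30/4=7, 30 mod 4=2
i=0  r:2·2+0→4  c:7
col: 2 vs 7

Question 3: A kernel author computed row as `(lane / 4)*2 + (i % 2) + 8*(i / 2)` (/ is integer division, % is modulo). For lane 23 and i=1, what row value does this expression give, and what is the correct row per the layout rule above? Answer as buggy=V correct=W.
`(lane / 4)*2 + (i % 2) + 8*(i / 2)`[23,1]⇒11
lane 23⇒23/4=5, 23 mod 4=3
i=1  r:2·3+1⇒7  c:5
row: 11 vs 7

buggy=11 correct=7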